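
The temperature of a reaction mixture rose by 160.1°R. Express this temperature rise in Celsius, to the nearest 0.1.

Only the scale ratio 5/9 matters for a change in temperature.
160.1 × 5/9 = 88.9.

88.9°C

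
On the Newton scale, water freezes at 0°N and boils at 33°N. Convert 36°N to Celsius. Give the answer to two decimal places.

Linear interpolation between the fixed points: C = (36 - 0) × 100 / (33 - 0) = 109.0909°C.

109.09°C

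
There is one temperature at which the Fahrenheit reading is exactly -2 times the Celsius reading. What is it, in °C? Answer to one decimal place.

Let C be the Celsius reading. The Fahrenheit reading is F = 1.8·C + 32.
Require F = -2·C: 1.8·C + 32 = -2·C.
(3.8)·C = -32  ⇒  C = -8.4.

-8.4°C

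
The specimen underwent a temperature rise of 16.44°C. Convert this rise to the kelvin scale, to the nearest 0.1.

Celsius and kelvin degrees are the same size, so the interval is unchanged: 16.4.

16.4 K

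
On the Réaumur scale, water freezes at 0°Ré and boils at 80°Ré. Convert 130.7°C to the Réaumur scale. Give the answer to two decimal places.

104.56°Ré

Linearly onto the Réaumur scale: 0 + (130.7000 / 100) × (80 - 0) = 104.56°Ré.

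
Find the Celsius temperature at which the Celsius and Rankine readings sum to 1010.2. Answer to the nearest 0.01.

185.19°C

Let C be the Celsius reading. The Rankine reading is R = 1.8·C + 491.67.
Require C + R = 1010.2: (2.8)·C + 491.67 = 1010.2.
C = (1010.2 - 491.67) / (2.8) = 185.19.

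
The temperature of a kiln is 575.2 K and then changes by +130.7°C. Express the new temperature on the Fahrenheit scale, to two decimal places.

Initial temperature in Celsius: 575.2 - 273.15 = 302.0500°C.
Final Celsius temperature: 302.0500 + 130.7000 = 432.7500°C.
In Fahrenheit: 432.7500 × 1.8 + 32 = 810.95°F.

810.95°F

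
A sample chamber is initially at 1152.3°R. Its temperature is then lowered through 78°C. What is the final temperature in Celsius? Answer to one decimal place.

289.0°C

Initial temperature in Celsius: (1152.3 - 491.67) × 5/9 = 367.0167°C.
Final Celsius temperature: 367.0167 - 78.0000 = 289.0167°C.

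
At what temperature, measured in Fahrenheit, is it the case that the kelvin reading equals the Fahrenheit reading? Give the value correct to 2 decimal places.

Let F be the Fahrenheit reading. The kelvin reading is K = 5/9·F + 255.372.
Set K = F: 5/9·F + 255.372 = F.
(-4/9)·F = -255.372  ⇒  F = 574.59.

574.59°F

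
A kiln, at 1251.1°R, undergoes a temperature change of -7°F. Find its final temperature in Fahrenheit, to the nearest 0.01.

784.43°F

Initial temperature in Celsius: (1251.1 - 491.67) × 5/9 = 421.9056°C.
The 7°F change is an interval, so only the factor 5/9 applies: -7 × 5/9 = -3.8889°C.
Final Celsius temperature: 421.9056 - 3.8889 = 418.0167°C.
In Fahrenheit: 418.0167 × 1.8 + 32 = 784.43°F.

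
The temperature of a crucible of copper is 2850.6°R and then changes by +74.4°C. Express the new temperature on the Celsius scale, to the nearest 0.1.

Initial temperature in Celsius: (2850.6 - 491.67) × 5/9 = 1310.5167°C.
Final Celsius temperature: 1310.5167 + 74.4000 = 1384.9167°C.

1384.9°C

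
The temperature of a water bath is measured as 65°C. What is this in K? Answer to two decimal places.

In kelvin: 65.0000 + 273.15 = 338.15 K.

338.15 K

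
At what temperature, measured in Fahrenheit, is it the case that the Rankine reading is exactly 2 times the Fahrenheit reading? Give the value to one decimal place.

Let F be the Fahrenheit reading. The Rankine reading is R = 1·F + 459.67.
Require R = 2·F: 1·F + 459.67 = 2·F.
(-1)·F = -459.67  ⇒  F = 459.7.

459.7°F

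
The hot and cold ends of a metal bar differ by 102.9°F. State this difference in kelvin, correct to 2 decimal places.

An interval of 1°F corresponds to 5/9 K.
102.9 × 5/9 = 57.17.

57.17 K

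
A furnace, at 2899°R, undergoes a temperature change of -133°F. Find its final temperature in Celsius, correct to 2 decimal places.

Initial temperature in Celsius: (2899 - 491.67) × 5/9 = 1337.4056°C.
The 133°F change is an interval, so only the factor 5/9 applies: -133 × 5/9 = -73.8889°C.
Final Celsius temperature: 1337.4056 - 73.8889 = 1263.5167°C.

1263.52°C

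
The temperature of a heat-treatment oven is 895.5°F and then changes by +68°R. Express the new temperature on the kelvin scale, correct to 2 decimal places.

Initial temperature in Celsius: (895.5 - 32) × 5/9 = 479.7222°C.
The 68°R change is an interval, so only the factor 5/9 applies: +68 × 5/9 = +37.7778°C.
Final Celsius temperature: 479.7222 + 37.7778 = 517.5000°C.
In kelvin: 517.5000 + 273.15 = 790.65 K.

790.65 K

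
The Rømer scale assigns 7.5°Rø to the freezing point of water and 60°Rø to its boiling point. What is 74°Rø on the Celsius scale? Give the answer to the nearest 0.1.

126.7°C

Linear interpolation between the fixed points: C = (74 - 7.5) × 100 / (60 - 7.5) = 126.6667°C.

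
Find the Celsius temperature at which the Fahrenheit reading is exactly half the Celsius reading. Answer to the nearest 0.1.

Let C be the Celsius reading. The Fahrenheit reading is F = 1.8·C + 32.
Require F = 0.5·C: 1.8·C + 32 = 0.5·C.
(1.3)·C = -32  ⇒  C = -24.6.

-24.6°C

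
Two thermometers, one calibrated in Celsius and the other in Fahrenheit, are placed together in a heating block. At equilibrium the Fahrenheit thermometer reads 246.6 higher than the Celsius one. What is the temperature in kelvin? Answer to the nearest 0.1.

Let x be the Celsius reading; then the Fahrenheit reading is 1.8·x + 32.
(1.8·x + 32) - x = 246.6  ⇒  (0.8)·x = 214.6  ⇒  x = 268.2500°C.
In kelvin: 268.2500 + 273.15 = 541.4 K.

541.4 K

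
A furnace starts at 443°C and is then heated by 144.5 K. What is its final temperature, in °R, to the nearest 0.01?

1549.17°R

The 144.5 K change is an interval; Kelvin and Celsius degrees are the same size, so ΔC = +144.5°C.
Final Celsius temperature: 443.0000 + 144.5000 = 587.5000°C.
In Rankine: 587.5000 × 1.8 + 491.67 = 1549.17°R.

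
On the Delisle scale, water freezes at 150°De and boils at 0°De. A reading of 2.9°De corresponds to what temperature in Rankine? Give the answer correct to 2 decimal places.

Linear interpolation between the fixed points: C = (2.9 - 150) × 100 / (0 - 150) = 98.0667°C.
Then 98.0667 × 1.8 + 491.67 = 668.19°R.

668.19°R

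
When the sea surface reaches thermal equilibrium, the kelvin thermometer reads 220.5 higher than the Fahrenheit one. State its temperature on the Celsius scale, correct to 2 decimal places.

25.81°C

Let x be the Fahrenheit reading; then the kelvin reading is 5/9·x + 255.372.
(5/9·x + 255.372) - x = 220.5  ⇒  (-4/9)·x = -34.8722  ⇒  x = 78.4625°F.
In Celsius: (78.4625 - 32) × 5/9 = 25.81°C.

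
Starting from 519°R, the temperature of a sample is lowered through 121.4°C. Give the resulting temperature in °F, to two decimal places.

-159.19°F

Initial temperature in Celsius: (519 - 491.67) × 5/9 = 15.1833°C.
Final Celsius temperature: 15.1833 - 121.4000 = -106.2167°C.
In Fahrenheit: -106.2167 × 1.8 + 32 = -159.19°F.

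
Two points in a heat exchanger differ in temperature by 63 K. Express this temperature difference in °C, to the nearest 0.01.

Kelvin and Celsius degrees are the same size, so the interval is unchanged: 63.00.

63.00°C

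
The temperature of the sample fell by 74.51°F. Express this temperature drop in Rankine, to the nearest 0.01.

Fahrenheit and Rankine degrees are the same size, so the interval is unchanged: 74.51.

74.51°R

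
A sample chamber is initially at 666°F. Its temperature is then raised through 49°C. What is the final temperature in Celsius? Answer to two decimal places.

Initial temperature in Celsius: (666 - 32) × 5/9 = 352.2222°C.
Final Celsius temperature: 352.2222 + 49.0000 = 401.2222°C.

401.22°C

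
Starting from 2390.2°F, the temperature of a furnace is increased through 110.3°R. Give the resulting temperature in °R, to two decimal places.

Initial temperature in Celsius: (2390.2 - 32) × 5/9 = 1310.1111°C.
The 110.3°R change is an interval, so only the factor 5/9 applies: +110.3 × 5/9 = +61.2778°C.
Final Celsius temperature: 1310.1111 + 61.2778 = 1371.3889°C.
In Rankine: 1371.3889 × 1.8 + 491.67 = 2960.17°R.

2960.17°R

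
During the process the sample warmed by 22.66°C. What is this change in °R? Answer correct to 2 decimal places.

40.79°R

For a temperature interval the offset drops out; only the factor 1.8 applies.
22.66 × 1.8 = 40.79.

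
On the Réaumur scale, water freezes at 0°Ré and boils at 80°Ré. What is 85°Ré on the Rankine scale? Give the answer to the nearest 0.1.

Linear interpolation between the fixed points: C = (85 - 0) × 100 / (80 - 0) = 106.2500°C.
Then 106.2500 × 1.8 + 491.67 = 682.9°R.

682.9°R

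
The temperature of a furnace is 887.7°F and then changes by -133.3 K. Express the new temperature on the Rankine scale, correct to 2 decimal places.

1107.43°R

Initial temperature in Celsius: (887.7 - 32) × 5/9 = 475.3889°C.
The 133.3 K change is an interval; Kelvin and Celsius degrees are the same size, so ΔC = -133.3°C.
Final Celsius temperature: 475.3889 - 133.3000 = 342.0889°C.
In Rankine: 342.0889 × 1.8 + 491.67 = 1107.43°R.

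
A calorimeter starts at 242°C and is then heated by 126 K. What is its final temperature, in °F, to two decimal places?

694.40°F

The 126 K change is an interval; Kelvin and Celsius degrees are the same size, so ΔC = +126°C.
Final Celsius temperature: 242.0000 + 126.0000 = 368.0000°C.
In Fahrenheit: 368.0000 × 1.8 + 32 = 694.40°F.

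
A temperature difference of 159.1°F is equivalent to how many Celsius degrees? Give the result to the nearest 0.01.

88.39°C

For a temperature interval the offset drops out; only the factor 5/9 applies.
159.1 × 5/9 = 88.39.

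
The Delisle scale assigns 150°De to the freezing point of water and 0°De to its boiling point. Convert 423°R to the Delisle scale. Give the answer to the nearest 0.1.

First in Celsius: (423 - 491.67) × 5/9 = -38.1500°C.
Linearly onto the Delisle scale: 150 + (-38.1500 / 100) × (0 - 150) = 207.2°De.

207.2°De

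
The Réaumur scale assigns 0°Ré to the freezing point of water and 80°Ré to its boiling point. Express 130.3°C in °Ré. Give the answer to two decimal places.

104.24°Ré

Linearly onto the Réaumur scale: 0 + (130.3000 / 100) × (80 - 0) = 104.24°Ré.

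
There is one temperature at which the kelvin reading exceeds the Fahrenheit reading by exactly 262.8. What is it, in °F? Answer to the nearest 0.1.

-16.7°F

Let F be the Fahrenheit reading. The kelvin reading is K = 5/9·F + 255.372.
Require K - F = 262.8: (-4/9)·F + 255.372 = 262.8.
F = (262.8 - 255.372) / (-4/9) = -16.7.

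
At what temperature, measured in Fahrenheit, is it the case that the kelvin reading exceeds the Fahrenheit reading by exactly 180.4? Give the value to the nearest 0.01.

168.69°F

Let F be the Fahrenheit reading. The kelvin reading is K = 5/9·F + 255.372.
Require K - F = 180.4: (-4/9)·F + 255.372 = 180.4.
F = (180.4 - 255.372) / (-4/9) = 168.69.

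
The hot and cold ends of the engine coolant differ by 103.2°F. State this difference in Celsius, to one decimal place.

57.3°C

An interval of 1°F corresponds to 5/9°C.
103.2 × 5/9 = 57.3.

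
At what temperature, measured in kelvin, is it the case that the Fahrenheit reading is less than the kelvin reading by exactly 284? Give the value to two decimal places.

Let K be the kelvin reading. The Fahrenheit reading is F = 1.8·K - 459.67.
Require F - K = -284: (0.8)·K - 459.67 = -284.
K = (-284 + 459.67) / (0.8) = 219.59.

219.59 K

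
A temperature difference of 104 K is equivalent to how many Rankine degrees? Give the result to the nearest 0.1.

187.2°R

An interval of 1 K corresponds to 1.8°R.
104 × 1.8 = 187.2.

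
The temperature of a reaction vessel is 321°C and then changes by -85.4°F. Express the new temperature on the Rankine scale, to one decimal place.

The 85.4°F change is an interval, so only the factor 5/9 applies: -85.4 × 5/9 = -47.4444°C.
Final Celsius temperature: 321.0000 - 47.4444 = 273.5556°C.
In Rankine: 273.5556 × 1.8 + 491.67 = 984.1°R.

984.1°R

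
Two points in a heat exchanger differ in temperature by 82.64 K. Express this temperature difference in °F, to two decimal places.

For a temperature interval the offset drops out; only the factor 1.8 applies.
82.64 × 1.8 = 148.75.

148.75°F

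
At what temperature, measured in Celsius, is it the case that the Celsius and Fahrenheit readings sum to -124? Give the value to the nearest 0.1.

-55.7°C

Let C be the Celsius reading. The Fahrenheit reading is F = 1.8·C + 32.
Require C + F = -124: (2.8)·C + 32 = -124.
C = (-124 - 32) / (2.8) = -55.7.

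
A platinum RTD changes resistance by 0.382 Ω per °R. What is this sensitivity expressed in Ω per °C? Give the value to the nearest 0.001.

Since only a temperature interval is involved, the additive offset between the scales drops out.
A change of 1°C is a change of 1.8°R, so per °C the value is 0.382 × 1.8 = 0.688.

0.688 Ω per °C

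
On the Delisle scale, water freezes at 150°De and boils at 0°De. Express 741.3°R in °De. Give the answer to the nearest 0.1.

First in Celsius: (741.3 - 491.67) × 5/9 = 138.6833°C.
Linearly onto the Delisle scale: 150 + (138.6833 / 100) × (0 - 150) = -58.0°De.

-58.0°De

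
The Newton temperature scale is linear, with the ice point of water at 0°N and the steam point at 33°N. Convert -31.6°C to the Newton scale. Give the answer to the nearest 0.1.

Linearly onto the Newton scale: 0 + (-31.6000 / 100) × (33 - 0) = -10.4°N.

-10.4°N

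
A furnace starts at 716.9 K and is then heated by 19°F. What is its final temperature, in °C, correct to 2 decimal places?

454.31°C

Initial temperature in Celsius: 716.9 - 273.15 = 443.7500°C.
The 19°F change is an interval, so only the factor 5/9 applies: +19 × 5/9 = +10.5556°C.
Final Celsius temperature: 443.7500 + 10.5556 = 454.3056°C.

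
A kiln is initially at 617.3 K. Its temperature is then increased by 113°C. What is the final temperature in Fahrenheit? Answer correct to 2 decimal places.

854.87°F

Initial temperature in Celsius: 617.3 - 273.15 = 344.1500°C.
Final Celsius temperature: 344.1500 + 113.0000 = 457.1500°C.
In Fahrenheit: 457.1500 × 1.8 + 32 = 854.87°F.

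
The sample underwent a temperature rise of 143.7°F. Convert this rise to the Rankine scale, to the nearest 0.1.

Fahrenheit and Rankine degrees are the same size, so the interval is unchanged: 143.7.

143.7°R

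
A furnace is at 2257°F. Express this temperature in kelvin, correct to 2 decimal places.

In Celsius: (2257 - 32) × 5/9 = 1236.1111°C.
In kelvin: 1236.1111 + 273.15 = 1509.26 K.

1509.26 K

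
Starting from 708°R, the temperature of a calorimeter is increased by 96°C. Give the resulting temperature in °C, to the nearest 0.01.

Initial temperature in Celsius: (708 - 491.67) × 5/9 = 120.1833°C.
Final Celsius temperature: 120.1833 + 96.0000 = 216.1833°C.

216.18°C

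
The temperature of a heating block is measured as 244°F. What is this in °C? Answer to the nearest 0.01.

In Celsius: (244 - 32) × 5/9 = 117.7778°C.

117.78°C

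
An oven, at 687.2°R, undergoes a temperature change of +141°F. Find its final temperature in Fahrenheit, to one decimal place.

368.5°F

Initial temperature in Celsius: (687.2 - 491.67) × 5/9 = 108.6278°C.
The 141°F change is an interval, so only the factor 5/9 applies: +141 × 5/9 = +78.3333°C.
Final Celsius temperature: 108.6278 + 78.3333 = 186.9611°C.
In Fahrenheit: 186.9611 × 1.8 + 32 = 368.5°F.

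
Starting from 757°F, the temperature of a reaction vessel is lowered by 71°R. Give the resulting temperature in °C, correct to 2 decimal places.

363.33°C

Initial temperature in Celsius: (757 - 32) × 5/9 = 402.7778°C.
The 71°R change is an interval, so only the factor 5/9 applies: -71 × 5/9 = -39.4444°C.
Final Celsius temperature: 402.7778 - 39.4444 = 363.3333°C.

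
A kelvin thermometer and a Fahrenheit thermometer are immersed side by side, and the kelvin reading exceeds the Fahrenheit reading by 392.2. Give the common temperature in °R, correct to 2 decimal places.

151.81°R

Let x be the kelvin reading; then the Fahrenheit reading is 1.8·x - 459.67.
(1.8·x - 459.67) - x = -392.2  ⇒  (0.8)·x = 67.47  ⇒  x = 84.3375 K.
In Celsius: 84.3375 - 273.15 = -188.8125°C.
In Rankine: -188.8125 × 1.8 + 491.67 = 151.81°R.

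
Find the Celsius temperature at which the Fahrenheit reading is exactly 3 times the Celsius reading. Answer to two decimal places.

Let C be the Celsius reading. The Fahrenheit reading is F = 1.8·C + 32.
Require F = 3·C: 1.8·C + 32 = 3·C.
(-1.2)·C = -32  ⇒  C = 26.67.

26.67°C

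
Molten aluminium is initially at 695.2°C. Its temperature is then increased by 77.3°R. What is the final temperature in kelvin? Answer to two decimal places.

The 77.3°R change is an interval, so only the factor 5/9 applies: +77.3 × 5/9 = +42.9444°C.
Final Celsius temperature: 695.2000 + 42.9444 = 738.1444°C.
In kelvin: 738.1444 + 273.15 = 1011.29 K.

1011.29 K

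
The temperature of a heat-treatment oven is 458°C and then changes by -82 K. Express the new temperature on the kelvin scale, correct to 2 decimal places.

649.15 K

The 82 K change is an interval; Kelvin and Celsius degrees are the same size, so ΔC = -82°C.
Final Celsius temperature: 458.0000 - 82.0000 = 376.0000°C.
In kelvin: 376.0000 + 273.15 = 649.15 K.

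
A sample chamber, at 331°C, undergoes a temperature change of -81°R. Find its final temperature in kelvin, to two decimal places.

The 81°R change is an interval, so only the factor 5/9 applies: -81 × 5/9 = -45.0000°C.
Final Celsius temperature: 331.0000 - 45.0000 = 286.0000°C.
In kelvin: 286.0000 + 273.15 = 559.15 K.

559.15 K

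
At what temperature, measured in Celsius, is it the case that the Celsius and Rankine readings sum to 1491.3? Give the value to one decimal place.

357.0°C

Let C be the Celsius reading. The Rankine reading is R = 1.8·C + 491.67.
Require C + R = 1491.3: (2.8)·C + 491.67 = 1491.3.
C = (1491.3 - 491.67) / (2.8) = 357.0.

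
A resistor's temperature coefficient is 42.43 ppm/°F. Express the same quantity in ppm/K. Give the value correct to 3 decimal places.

The quantity depends on a temperature interval, so only the ratio of degree sizes applies; the offset between the scales is irrelevant.
A change of 1 K is a change of 1.8°F, so per K the value is 42.43 × 1.8 = 76.374.

76.374 ppm/K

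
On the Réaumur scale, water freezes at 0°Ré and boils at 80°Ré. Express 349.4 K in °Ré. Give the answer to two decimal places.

First in Celsius: 349.4 - 273.15 = 76.2500°C.
Linearly onto the Réaumur scale: 0 + (76.2500 / 100) × (80 - 0) = 61.00°Ré.

61.00°Ré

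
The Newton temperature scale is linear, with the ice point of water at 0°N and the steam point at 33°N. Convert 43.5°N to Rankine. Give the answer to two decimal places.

Linear interpolation between the fixed points: C = (43.5 - 0) × 100 / (33 - 0) = 131.8182°C.
Then 131.8182 × 1.8 + 491.67 = 728.94°R.

728.94°R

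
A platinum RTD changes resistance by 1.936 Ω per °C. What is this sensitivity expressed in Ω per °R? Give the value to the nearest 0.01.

1.08 Ω per °R

Since only a temperature interval is involved, the additive offset between the scales drops out.
A change of 1°R is a change of 5/9°C, so per °R the value is 1.936 × 5/9 = 1.08.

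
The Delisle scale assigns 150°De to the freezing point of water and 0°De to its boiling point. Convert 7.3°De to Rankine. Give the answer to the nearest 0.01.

662.91°R

Linear interpolation between the fixed points: C = (7.3 - 150) × 100 / (0 - 150) = 95.1333°C.
Then 95.1333 × 1.8 + 491.67 = 662.91°R.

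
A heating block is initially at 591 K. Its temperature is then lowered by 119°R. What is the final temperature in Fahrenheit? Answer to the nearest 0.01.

Initial temperature in Celsius: 591 - 273.15 = 317.8500°C.
The 119°R change is an interval, so only the factor 5/9 applies: -119 × 5/9 = -66.1111°C.
Final Celsius temperature: 317.8500 - 66.1111 = 251.7389°C.
In Fahrenheit: 251.7389 × 1.8 + 32 = 485.13°F.

485.13°F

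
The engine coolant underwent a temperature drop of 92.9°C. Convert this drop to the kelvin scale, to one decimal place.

92.9 K

Celsius and kelvin degrees are the same size, so the interval is unchanged: 92.9.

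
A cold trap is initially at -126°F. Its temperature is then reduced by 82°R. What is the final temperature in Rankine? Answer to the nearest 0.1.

251.7°R

Initial temperature in Celsius: (-126 - 32) × 5/9 = -87.7778°C.
The 82°R change is an interval, so only the factor 5/9 applies: -82 × 5/9 = -45.5556°C.
Final Celsius temperature: -87.7778 - 45.5556 = -133.3333°C.
In Rankine: -133.3333 × 1.8 + 491.67 = 251.7°R.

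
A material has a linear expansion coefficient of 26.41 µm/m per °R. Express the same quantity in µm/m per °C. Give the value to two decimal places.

The quantity depends on a temperature interval, so only the ratio of degree sizes applies; the offset between the scales is irrelevant.
A change of 1°C is a change of 1.8°R, so per °C the value is 26.41 × 1.8 = 47.54.

47.54 µm/m per °C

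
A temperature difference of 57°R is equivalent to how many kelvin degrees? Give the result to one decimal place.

Only the scale ratio 5/9 matters for a change in temperature.
57 × 5/9 = 31.7.

31.7 K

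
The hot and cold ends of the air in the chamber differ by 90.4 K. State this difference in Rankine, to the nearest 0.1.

Only the scale ratio 1.8 matters for a change in temperature.
90.4 × 1.8 = 162.7.

162.7°R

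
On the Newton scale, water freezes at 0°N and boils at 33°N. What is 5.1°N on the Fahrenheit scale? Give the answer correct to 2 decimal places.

Linear interpolation between the fixed points: C = (5.1 - 0) × 100 / (33 - 0) = 15.4545°C.
Then 15.4545 × 1.8 + 32 = 59.82°F.

59.82°F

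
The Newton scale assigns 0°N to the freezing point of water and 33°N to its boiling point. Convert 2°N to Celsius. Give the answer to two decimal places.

Linear interpolation between the fixed points: C = (2 - 0) × 100 / (33 - 0) = 6.0606°C.

6.06°C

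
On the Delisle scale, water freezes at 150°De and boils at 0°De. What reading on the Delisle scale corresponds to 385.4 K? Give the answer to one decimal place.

First in Celsius: 385.4 - 273.15 = 112.2500°C.
Linearly onto the Delisle scale: 150 + (112.2500 / 100) × (0 - 150) = -18.4°De.

-18.4°De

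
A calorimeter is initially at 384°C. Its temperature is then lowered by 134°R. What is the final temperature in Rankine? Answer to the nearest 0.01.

1048.87°R

The 134°R change is an interval, so only the factor 5/9 applies: -134 × 5/9 = -74.4444°C.
Final Celsius temperature: 384.0000 - 74.4444 = 309.5556°C.
In Rankine: 309.5556 × 1.8 + 491.67 = 1048.87°R.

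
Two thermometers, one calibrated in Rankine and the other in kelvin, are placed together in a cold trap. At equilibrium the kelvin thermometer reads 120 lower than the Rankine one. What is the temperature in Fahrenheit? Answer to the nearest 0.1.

Let x be the Rankine reading; then the kelvin reading is 5/9·x.
(5/9·x) - x = -120  ⇒  (-4/9)·x = -120  ⇒  x = 270.0000°R.
In Celsius: (270 - 491.67) × 5/9 = -123.1500°C.
In Fahrenheit: -123.1500 × 1.8 + 32 = -189.7°F.

-189.7°F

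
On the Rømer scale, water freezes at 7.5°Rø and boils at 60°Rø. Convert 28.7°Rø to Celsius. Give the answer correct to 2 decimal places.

Linear interpolation between the fixed points: C = (28.7 - 7.5) × 100 / (60 - 7.5) = 40.3810°C.

40.38°C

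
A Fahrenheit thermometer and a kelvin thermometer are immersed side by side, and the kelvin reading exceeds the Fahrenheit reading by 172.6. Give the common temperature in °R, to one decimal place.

645.9°R

Let x be the Fahrenheit reading; then the kelvin reading is 5/9·x + 255.372.
(5/9·x + 255.372) - x = 172.6  ⇒  (-4/9)·x = -82.7722  ⇒  x = 186.2375°F.
In Celsius: (186.2375 - 32) × 5/9 = 85.6875°C.
In Rankine: 85.6875 × 1.8 + 491.67 = 645.9°R.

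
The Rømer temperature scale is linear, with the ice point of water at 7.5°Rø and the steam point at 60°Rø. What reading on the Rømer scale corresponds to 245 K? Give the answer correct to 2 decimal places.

First in Celsius: 245 - 273.15 = -28.1500°C.
Linearly onto the Rømer scale: 7.5 + (-28.1500 / 100) × (60 - 7.5) = -7.28°Rø.

-7.28°Rø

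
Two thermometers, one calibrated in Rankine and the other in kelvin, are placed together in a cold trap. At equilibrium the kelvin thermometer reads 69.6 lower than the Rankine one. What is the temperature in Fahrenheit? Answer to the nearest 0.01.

Let x be the Rankine reading; then the kelvin reading is 5/9·x.
(5/9·x) - x = -69.6  ⇒  (-4/9)·x = -69.6  ⇒  x = 156.6000°R.
In Celsius: (156.6 - 491.67) × 5/9 = -186.1500°C.
In Fahrenheit: -186.1500 × 1.8 + 32 = -303.07°F.

-303.07°F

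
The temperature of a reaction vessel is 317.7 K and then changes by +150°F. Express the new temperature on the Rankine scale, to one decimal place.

Initial temperature in Celsius: 317.7 - 273.15 = 44.5500°C.
The 150°F change is an interval, so only the factor 5/9 applies: +150 × 5/9 = +83.3333°C.
Final Celsius temperature: 44.5500 + 83.3333 = 127.8833°C.
In Rankine: 127.8833 × 1.8 + 491.67 = 721.9°R.

721.9°R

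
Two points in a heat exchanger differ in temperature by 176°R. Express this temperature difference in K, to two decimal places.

97.78 K

Only the scale ratio 5/9 matters for a change in temperature.
176 × 5/9 = 97.78.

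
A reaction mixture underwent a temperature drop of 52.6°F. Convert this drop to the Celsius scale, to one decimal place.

An interval of 1°F corresponds to 5/9°C.
52.6 × 5/9 = 29.2.

29.2°C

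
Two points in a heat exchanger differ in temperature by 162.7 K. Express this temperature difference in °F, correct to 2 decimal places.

292.86°F

Only the scale ratio 1.8 matters for a change in temperature.
162.7 × 1.8 = 292.86.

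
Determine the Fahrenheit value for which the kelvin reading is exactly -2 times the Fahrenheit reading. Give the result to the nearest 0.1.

Let F be the Fahrenheit reading. The kelvin reading is K = 5/9·F + 255.372.
Require K = -2·F: 5/9·F + 255.372 = -2·F.
(23/9)·F = -255.372  ⇒  F = -99.9.

-99.9°F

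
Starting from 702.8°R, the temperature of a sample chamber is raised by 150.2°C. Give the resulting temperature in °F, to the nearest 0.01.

513.49°F

Initial temperature in Celsius: (702.8 - 491.67) × 5/9 = 117.2944°C.
Final Celsius temperature: 117.2944 + 150.2000 = 267.4944°C.
In Fahrenheit: 267.4944 × 1.8 + 32 = 513.49°F.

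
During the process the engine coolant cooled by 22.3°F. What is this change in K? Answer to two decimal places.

12.39 K

Only the scale ratio 5/9 matters for a change in temperature.
22.3 × 5/9 = 12.39.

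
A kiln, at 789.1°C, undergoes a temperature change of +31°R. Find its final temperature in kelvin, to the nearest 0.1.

The 31°R change is an interval, so only the factor 5/9 applies: +31 × 5/9 = +17.2222°C.
Final Celsius temperature: 789.1000 + 17.2222 = 806.3222°C.
In kelvin: 806.3222 + 273.15 = 1079.5 K.

1079.5 K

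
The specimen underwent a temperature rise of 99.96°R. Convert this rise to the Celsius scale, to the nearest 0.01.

55.53°C

For a temperature interval the offset drops out; only the factor 5/9 applies.
99.96 × 5/9 = 55.53.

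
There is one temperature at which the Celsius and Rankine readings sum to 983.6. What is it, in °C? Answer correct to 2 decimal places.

Let C be the Celsius reading. The Rankine reading is R = 1.8·C + 491.67.
Require C + R = 983.6: (2.8)·C + 491.67 = 983.6.
C = (983.6 - 491.67) / (2.8) = 175.69.

175.69°C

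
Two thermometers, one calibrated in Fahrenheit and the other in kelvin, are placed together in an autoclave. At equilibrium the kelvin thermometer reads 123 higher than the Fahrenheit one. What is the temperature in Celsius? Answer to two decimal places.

Let x be the Fahrenheit reading; then the kelvin reading is 5/9·x + 255.372.
(5/9·x + 255.372) - x = 123  ⇒  (-4/9)·x = -132.372  ⇒  x = 297.8375°F.
In Celsius: (297.8375 - 32) × 5/9 = 147.69°C.

147.69°C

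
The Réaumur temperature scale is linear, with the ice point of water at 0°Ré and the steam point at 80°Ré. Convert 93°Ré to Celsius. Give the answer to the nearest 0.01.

Linear interpolation between the fixed points: C = (93 - 0) × 100 / (80 - 0) = 116.2500°C.

116.25°C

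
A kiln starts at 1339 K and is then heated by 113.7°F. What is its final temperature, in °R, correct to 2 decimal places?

Initial temperature in Celsius: 1339 - 273.15 = 1065.8500°C.
The 113.7°F change is an interval, so only the factor 5/9 applies: +113.7 × 5/9 = +63.1667°C.
Final Celsius temperature: 1065.8500 + 63.1667 = 1129.0167°C.
In Rankine: 1129.0167 × 1.8 + 491.67 = 2523.90°R.

2523.90°R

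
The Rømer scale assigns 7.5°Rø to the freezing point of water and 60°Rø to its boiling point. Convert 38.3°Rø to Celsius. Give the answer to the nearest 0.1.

58.7°C

Linear interpolation between the fixed points: C = (38.3 - 7.5) × 100 / (60 - 7.5) = 58.6667°C.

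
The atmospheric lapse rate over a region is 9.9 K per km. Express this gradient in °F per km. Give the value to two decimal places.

Since only a temperature interval is involved, the additive offset between the scales drops out.
A change of 1 K is a change of 1.8°F, so 9.9 × 1.8 = 17.82.

17.82 °F/km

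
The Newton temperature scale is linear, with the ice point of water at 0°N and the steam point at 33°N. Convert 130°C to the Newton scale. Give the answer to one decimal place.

Linearly onto the Newton scale: 0 + (130.0000 / 100) × (33 - 0) = 42.9°N.

42.9°N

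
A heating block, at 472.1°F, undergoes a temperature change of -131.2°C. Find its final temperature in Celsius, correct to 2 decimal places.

Initial temperature in Celsius: (472.1 - 32) × 5/9 = 244.5000°C.
Final Celsius temperature: 244.5000 - 131.2000 = 113.3000°C.

113.30°C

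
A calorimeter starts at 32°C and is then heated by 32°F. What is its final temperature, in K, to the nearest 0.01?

The 32°F change is an interval, so only the factor 5/9 applies: +32 × 5/9 = +17.7778°C.
Final Celsius temperature: 32.0000 + 17.7778 = 49.7778°C.
In kelvin: 49.7778 + 273.15 = 322.93 K.

322.93 K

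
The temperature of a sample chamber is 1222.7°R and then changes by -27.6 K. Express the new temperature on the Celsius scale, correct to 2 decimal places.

Initial temperature in Celsius: (1222.7 - 491.67) × 5/9 = 406.1278°C.
The 27.6 K change is an interval; Kelvin and Celsius degrees are the same size, so ΔC = -27.6°C.
Final Celsius temperature: 406.1278 - 27.6000 = 378.5278°C.

378.53°C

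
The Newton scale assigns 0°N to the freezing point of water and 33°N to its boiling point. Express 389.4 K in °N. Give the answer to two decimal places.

First in Celsius: 389.4 - 273.15 = 116.2500°C.
Linearly onto the Newton scale: 0 + (116.2500 / 100) × (33 - 0) = 38.36°N.

38.36°N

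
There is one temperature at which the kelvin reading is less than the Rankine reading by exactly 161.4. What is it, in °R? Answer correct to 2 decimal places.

Let R be the Rankine reading. The kelvin reading is K = 5/9·R.
Require K - R = -161.4: (-4/9)·R = -161.4.
R = (-161.4) / (-4/9) = 363.15.

363.15°R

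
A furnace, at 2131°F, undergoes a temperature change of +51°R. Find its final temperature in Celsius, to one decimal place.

1194.4°C

Initial temperature in Celsius: (2131 - 32) × 5/9 = 1166.1111°C.
The 51°R change is an interval, so only the factor 5/9 applies: +51 × 5/9 = +28.3333°C.
Final Celsius temperature: 1166.1111 + 28.3333 = 1194.4444°C.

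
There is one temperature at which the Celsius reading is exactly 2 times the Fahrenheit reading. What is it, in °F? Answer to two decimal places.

-12.31°F

Let F be the Fahrenheit reading. The Celsius reading is C = 5/9·F - 17.7778.
Require C = 2·F: 5/9·F - 17.7778 = 2·F.
(-13/9)·F = 17.7778  ⇒  F = -12.31.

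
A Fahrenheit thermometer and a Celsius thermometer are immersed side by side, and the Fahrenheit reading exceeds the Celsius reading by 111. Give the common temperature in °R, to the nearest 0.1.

Let x be the Fahrenheit reading; then the Celsius reading is 5/9·x - 17.7778.
(5/9·x - 17.7778) - x = -111  ⇒  (-4/9)·x = -93.2222  ⇒  x = 209.7500°F.
In Celsius: (209.75 - 32) × 5/9 = 98.7500°C.
In Rankine: 98.7500 × 1.8 + 491.67 = 669.4°R.

669.4°R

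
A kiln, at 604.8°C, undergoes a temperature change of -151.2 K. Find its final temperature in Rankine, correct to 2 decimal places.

The 151.2 K change is an interval; Kelvin and Celsius degrees are the same size, so ΔC = -151.2°C.
Final Celsius temperature: 604.8000 - 151.2000 = 453.6000°C.
In Rankine: 453.6000 × 1.8 + 491.67 = 1308.15°R.

1308.15°R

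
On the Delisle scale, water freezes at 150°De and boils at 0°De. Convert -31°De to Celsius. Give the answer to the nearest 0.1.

120.7°C

Linear interpolation between the fixed points: C = (-31 - 150) × 100 / (0 - 150) = 120.6667°C.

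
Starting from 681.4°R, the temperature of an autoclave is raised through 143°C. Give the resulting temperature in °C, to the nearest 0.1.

248.4°C

Initial temperature in Celsius: (681.4 - 491.67) × 5/9 = 105.4056°C.
Final Celsius temperature: 105.4056 + 143.0000 = 248.4056°C.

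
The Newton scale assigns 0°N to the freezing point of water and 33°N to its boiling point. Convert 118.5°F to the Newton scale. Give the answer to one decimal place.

15.9°N

First in Celsius: (118.5 - 32) × 5/9 = 48.0556°C.
Linearly onto the Newton scale: 0 + (48.0556 / 100) × (33 - 0) = 15.9°N.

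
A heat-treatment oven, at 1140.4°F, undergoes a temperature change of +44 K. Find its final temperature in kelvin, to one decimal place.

Initial temperature in Celsius: (1140.4 - 32) × 5/9 = 615.7778°C.
The 44 K change is an interval; Kelvin and Celsius degrees are the same size, so ΔC = +44°C.
Final Celsius temperature: 615.7778 + 44.0000 = 659.7778°C.
In kelvin: 659.7778 + 273.15 = 932.9 K.

932.9 K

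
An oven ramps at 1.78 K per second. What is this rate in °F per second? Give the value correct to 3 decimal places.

3.204 °F/second

The quantity depends on a temperature interval, so only the ratio of degree sizes applies; the offset between the scales is irrelevant.
A change of 1 K is a change of 1.8°F, so 1.78 × 1.8 = 3.204.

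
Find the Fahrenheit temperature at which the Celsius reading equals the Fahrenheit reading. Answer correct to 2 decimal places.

Let F be the Fahrenheit reading. The Celsius reading is C = 5/9·F - 17.7778.
Set C = F: 5/9·F - 17.7778 = F.
(-4/9)·F = 17.7778  ⇒  F = -40.00.

-40.00°F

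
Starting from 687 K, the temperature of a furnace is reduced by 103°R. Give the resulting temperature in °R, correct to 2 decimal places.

Initial temperature in Celsius: 687 - 273.15 = 413.8500°C.
The 103°R change is an interval, so only the factor 5/9 applies: -103 × 5/9 = -57.2222°C.
Final Celsius temperature: 413.8500 - 57.2222 = 356.6278°C.
In Rankine: 356.6278 × 1.8 + 491.67 = 1133.60°R.

1133.60°R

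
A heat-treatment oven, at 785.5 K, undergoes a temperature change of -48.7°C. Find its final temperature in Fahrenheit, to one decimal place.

Initial temperature in Celsius: 785.5 - 273.15 = 512.3500°C.
Final Celsius temperature: 512.3500 - 48.7000 = 463.6500°C.
In Fahrenheit: 463.6500 × 1.8 + 32 = 866.6°F.

866.6°F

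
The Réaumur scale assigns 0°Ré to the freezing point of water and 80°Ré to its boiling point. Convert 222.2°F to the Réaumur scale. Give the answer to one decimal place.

First in Celsius: (222.2 - 32) × 5/9 = 105.6667°C.
Linearly onto the Réaumur scale: 0 + (105.6667 / 100) × (80 - 0) = 84.5°Ré.

84.5°Ré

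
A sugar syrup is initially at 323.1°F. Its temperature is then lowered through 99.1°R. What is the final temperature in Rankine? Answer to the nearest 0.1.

683.7°R

Initial temperature in Celsius: (323.1 - 32) × 5/9 = 161.7222°C.
The 99.1°R change is an interval, so only the factor 5/9 applies: -99.1 × 5/9 = -55.0556°C.
Final Celsius temperature: 161.7222 - 55.0556 = 106.6667°C.
In Rankine: 106.6667 × 1.8 + 491.67 = 683.7°R.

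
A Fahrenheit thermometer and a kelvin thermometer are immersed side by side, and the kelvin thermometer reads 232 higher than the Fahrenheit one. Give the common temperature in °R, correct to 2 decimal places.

512.26°R

Let x be the Fahrenheit reading; then the kelvin reading is 5/9·x + 255.372.
(5/9·x + 255.372) - x = 232  ⇒  (-4/9)·x = -23.3722  ⇒  x = 52.5875°F.
In Celsius: (52.5875 - 32) × 5/9 = 11.4375°C.
In Rankine: 11.4375 × 1.8 + 491.67 = 512.26°R.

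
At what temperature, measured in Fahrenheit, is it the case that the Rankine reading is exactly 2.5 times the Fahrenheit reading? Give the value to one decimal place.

Let F be the Fahrenheit reading. The Rankine reading is R = 1·F + 459.67.
Require R = 2.5·F: 1·F + 459.67 = 2.5·F.
(-1.5)·F = -459.67  ⇒  F = 306.4.

306.4°F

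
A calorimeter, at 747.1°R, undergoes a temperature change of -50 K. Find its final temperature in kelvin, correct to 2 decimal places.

365.06 K

Initial temperature in Celsius: (747.1 - 491.67) × 5/9 = 141.9056°C.
The 50 K change is an interval; Kelvin and Celsius degrees are the same size, so ΔC = -50°C.
Final Celsius temperature: 141.9056 - 50.0000 = 91.9056°C.
In kelvin: 91.9056 + 273.15 = 365.06 K.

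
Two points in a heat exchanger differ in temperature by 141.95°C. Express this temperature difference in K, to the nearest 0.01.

141.95 K

Celsius and kelvin degrees are the same size, so the interval is unchanged: 141.95.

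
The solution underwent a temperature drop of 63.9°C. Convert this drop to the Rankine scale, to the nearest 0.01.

Only the scale ratio 1.8 matters for a change in temperature.
63.9 × 1.8 = 115.02.

115.02°R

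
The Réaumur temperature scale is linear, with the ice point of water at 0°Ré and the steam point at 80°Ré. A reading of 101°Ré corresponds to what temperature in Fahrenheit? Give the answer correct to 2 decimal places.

259.25°F

Linear interpolation between the fixed points: C = (101 - 0) × 100 / (80 - 0) = 126.2500°C.
Then 126.2500 × 1.8 + 32 = 259.25°F.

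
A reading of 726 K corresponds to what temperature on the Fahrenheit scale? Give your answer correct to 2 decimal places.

847.13°F

In Celsius: 726 - 273.15 = 452.8500°C.
In Fahrenheit: 452.8500 × 1.8 + 32 = 847.13°F.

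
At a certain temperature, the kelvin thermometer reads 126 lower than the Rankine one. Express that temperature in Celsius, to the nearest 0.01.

Let x be the Rankine reading; then the kelvin reading is 5/9·x.
(5/9·x) - x = -126  ⇒  (-4/9)·x = -126  ⇒  x = 283.5000°R.
In Celsius: (283.5 - 491.67) × 5/9 = -115.65°C.

-115.65°C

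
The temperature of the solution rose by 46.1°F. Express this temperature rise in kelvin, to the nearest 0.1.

An interval of 1°F corresponds to 5/9 K.
46.1 × 5/9 = 25.6.

25.6 K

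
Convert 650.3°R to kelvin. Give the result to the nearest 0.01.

361.28 K

In Celsius: (650.3 - 491.67) × 5/9 = 88.1278°C.
In kelvin: 88.1278 + 273.15 = 361.28 K.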